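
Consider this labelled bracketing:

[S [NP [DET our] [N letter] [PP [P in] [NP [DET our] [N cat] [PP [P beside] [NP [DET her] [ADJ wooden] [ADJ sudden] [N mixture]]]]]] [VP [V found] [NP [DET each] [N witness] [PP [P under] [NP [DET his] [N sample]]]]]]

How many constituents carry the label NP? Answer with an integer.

5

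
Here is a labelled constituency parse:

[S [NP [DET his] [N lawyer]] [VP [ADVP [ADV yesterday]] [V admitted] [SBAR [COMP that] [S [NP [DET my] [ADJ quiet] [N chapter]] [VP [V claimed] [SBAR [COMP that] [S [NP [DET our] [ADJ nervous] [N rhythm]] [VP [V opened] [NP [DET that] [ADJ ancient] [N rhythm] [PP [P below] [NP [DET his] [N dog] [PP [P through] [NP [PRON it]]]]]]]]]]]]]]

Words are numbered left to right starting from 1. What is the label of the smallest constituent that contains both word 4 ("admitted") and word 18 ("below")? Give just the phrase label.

Both words fall inside [VP yesterday admitted that my quiet chapter claimed that our nervous rhythm opened that ancient rhythm below his dog through it] (words 3–22), and no smaller constituent contains them both. Label: VP.

VP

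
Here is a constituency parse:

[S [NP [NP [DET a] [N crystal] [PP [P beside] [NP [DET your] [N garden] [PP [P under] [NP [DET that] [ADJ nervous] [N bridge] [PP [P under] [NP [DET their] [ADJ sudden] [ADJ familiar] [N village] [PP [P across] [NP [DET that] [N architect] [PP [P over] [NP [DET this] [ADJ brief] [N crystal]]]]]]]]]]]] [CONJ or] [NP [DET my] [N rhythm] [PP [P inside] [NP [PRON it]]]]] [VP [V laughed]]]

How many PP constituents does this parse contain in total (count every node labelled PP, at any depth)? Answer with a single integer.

6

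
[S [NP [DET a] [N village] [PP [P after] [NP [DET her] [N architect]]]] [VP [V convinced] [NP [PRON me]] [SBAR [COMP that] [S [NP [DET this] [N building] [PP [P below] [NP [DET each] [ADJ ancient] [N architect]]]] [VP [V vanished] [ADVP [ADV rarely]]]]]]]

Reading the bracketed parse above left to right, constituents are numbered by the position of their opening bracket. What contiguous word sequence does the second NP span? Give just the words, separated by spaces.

her architect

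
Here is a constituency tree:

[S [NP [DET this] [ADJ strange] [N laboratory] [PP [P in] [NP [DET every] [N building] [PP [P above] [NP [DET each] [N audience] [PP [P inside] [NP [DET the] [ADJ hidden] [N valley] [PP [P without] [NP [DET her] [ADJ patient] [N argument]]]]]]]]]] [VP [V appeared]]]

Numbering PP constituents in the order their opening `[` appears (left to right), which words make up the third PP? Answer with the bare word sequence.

inside the hidden valley without her patient argument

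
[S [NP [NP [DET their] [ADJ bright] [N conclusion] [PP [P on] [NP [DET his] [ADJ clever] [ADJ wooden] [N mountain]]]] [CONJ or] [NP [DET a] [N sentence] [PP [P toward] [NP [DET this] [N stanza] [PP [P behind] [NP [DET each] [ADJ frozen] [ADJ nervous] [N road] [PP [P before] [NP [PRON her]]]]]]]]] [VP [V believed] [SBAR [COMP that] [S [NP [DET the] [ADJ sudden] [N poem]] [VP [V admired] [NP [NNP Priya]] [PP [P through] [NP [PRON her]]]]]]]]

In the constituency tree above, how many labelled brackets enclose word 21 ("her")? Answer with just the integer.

10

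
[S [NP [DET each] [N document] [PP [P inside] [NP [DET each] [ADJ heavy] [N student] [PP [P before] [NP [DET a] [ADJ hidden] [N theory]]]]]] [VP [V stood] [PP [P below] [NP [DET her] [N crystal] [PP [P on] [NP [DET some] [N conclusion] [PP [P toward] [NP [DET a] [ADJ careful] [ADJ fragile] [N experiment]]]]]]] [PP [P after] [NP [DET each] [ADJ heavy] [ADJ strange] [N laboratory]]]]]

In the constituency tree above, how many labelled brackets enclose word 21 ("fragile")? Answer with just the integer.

9

Path from the root down to the word: S → VP → PP → NP → PP → NP → PP → NP → ADJ. That is 9 enclosing brackets.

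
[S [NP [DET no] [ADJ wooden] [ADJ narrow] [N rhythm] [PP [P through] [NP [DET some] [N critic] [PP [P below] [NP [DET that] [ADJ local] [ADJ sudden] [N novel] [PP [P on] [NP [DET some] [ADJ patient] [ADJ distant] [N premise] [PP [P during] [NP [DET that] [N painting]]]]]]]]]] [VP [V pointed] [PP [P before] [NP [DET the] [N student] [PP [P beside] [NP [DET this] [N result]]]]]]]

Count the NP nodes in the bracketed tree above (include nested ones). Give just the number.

7

Scanning left to right, an opening `[NP` appears at word positions 1, 6, 9, 14, 19, 23, 26 — 7 in total.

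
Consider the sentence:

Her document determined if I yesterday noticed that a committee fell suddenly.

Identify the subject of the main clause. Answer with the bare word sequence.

her document

In the main clause the verb is "determined"; the NP preceding it, "her document", is the subject.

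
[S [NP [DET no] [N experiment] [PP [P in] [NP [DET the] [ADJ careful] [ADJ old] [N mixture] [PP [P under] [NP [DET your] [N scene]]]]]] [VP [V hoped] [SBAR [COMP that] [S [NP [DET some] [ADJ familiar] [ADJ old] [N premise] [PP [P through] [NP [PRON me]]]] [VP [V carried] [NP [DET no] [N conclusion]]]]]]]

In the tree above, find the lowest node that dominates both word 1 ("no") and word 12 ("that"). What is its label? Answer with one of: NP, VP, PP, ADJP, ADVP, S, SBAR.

Both words fall inside [S no experiment in the careful old mixture under your scene hoped that some familiar old premise through me carried no conclusion] (words 1–21), and no smaller constituent contains them both. Label: S.

S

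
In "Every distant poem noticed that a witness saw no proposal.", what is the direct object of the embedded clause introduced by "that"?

"saw" heads the VP of the embedded clause introduced by "that", and "no proposal" is its direct object.

no proposal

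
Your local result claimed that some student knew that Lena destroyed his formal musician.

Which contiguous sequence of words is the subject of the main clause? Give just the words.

your local result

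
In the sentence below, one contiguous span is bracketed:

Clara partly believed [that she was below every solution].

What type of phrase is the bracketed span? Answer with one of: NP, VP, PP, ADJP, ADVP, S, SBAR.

"that" is the head of the bracketed span, so the span is a subordinate clause: SBAR.

SBAR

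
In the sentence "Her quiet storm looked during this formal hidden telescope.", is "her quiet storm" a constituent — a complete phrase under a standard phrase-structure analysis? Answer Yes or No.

These words form the whole noun phrase headed by "storm", so yes — one constituent.

Yes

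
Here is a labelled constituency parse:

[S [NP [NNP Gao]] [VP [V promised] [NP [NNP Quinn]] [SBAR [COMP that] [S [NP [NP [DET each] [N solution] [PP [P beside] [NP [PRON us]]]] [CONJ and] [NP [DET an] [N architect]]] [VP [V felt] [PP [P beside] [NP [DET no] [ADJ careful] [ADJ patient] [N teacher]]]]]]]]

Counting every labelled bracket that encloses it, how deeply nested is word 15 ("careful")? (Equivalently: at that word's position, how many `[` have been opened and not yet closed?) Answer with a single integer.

8

Counting open brackets not yet closed at "careful": [S [VP [SBAR [S [VP [PP [NP [ADJ = 8.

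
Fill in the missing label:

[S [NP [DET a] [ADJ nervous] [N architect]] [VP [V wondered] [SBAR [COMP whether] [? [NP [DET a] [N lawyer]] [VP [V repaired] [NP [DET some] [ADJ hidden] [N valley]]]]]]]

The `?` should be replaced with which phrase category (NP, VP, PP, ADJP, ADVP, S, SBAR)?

S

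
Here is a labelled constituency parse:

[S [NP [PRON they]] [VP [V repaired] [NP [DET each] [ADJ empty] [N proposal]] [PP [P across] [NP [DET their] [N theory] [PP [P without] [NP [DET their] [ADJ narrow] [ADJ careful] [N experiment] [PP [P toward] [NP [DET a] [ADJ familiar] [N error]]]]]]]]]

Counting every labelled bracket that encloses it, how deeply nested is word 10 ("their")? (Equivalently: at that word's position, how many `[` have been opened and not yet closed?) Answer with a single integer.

7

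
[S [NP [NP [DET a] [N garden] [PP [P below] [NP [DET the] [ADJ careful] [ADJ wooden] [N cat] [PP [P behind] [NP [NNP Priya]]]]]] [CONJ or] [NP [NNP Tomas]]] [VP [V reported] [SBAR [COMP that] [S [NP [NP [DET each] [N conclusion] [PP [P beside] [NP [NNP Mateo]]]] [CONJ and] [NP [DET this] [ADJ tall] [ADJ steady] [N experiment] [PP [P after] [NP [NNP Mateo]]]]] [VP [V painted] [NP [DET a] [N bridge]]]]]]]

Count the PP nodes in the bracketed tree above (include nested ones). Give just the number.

4

Scanning left to right, an opening `[PP` appears at word positions 3, 8, 16, 23 — 4 in total.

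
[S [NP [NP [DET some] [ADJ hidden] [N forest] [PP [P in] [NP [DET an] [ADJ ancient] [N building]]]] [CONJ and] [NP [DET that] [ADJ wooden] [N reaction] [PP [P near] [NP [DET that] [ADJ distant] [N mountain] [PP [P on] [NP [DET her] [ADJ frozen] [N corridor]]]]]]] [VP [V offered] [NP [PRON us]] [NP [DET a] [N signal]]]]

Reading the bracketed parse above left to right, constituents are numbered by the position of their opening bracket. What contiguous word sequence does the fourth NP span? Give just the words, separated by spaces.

The NP opening brackets appear, in order, over: "some hidden forest in an ancient building and that wooden reaction near that distant mountain on her frozen corridor"; "some hidden forest in an ancient building"; "an ancient building"; "that wooden reaction near that distant mountain on her frozen corridor"; "that distant mountain on her frozen corridor"; "her frozen corridor"; "us"; "a signal". The fourth one spans "that wooden reaction near that distant mountain on her frozen corridor".

that wooden reaction near that distant mountain on her frozen corridor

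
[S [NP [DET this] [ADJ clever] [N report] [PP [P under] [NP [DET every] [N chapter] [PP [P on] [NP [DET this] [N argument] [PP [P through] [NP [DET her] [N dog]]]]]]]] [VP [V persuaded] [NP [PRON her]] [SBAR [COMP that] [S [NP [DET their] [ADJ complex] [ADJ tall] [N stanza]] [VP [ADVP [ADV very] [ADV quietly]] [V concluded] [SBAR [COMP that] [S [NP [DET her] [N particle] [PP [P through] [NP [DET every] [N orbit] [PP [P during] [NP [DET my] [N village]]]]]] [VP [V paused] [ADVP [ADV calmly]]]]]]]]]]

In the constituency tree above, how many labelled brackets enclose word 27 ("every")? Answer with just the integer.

11

Counting open brackets not yet closed at "every": [S [VP [SBAR [S [VP [SBAR [S [NP [PP [NP [DET = 11.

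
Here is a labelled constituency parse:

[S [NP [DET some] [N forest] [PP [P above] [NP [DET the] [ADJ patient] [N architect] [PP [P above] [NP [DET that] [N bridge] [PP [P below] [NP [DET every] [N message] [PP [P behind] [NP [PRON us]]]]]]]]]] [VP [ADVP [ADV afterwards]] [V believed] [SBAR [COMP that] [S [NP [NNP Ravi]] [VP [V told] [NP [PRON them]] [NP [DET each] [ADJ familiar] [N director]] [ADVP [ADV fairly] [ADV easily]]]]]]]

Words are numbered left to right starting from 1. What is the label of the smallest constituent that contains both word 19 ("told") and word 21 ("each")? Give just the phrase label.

The smallest bracket enclosing both words is [VP told them each familiar director fairly easily], so the label is VP.

VP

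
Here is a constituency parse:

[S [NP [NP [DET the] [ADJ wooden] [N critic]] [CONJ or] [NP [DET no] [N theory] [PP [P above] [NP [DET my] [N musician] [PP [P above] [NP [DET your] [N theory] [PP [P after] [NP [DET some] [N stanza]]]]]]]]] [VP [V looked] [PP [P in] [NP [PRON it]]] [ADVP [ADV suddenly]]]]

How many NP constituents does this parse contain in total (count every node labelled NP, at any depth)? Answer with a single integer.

7

Scanning left to right, an opening `[NP` appears at word positions 1, 1, 5, 8, 11, 14, 18 — 7 in total.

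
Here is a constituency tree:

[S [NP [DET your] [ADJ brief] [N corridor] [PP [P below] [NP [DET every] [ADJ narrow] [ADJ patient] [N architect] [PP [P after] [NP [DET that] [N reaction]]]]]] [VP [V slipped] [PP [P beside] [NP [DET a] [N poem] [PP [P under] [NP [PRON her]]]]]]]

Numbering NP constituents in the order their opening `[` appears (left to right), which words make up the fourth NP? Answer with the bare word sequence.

Opening `[NP` markers occur at word positions 1, 5, 10, 14, 17; the fourth of these opens the constituent [NP a poem under her].

a poem under her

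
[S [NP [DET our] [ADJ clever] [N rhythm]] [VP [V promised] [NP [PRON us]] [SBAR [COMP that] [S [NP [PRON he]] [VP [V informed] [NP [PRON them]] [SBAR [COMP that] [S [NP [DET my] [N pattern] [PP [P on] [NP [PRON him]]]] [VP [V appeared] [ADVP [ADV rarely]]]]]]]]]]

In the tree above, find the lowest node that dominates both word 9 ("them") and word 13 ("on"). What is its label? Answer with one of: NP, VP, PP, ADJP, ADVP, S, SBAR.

VP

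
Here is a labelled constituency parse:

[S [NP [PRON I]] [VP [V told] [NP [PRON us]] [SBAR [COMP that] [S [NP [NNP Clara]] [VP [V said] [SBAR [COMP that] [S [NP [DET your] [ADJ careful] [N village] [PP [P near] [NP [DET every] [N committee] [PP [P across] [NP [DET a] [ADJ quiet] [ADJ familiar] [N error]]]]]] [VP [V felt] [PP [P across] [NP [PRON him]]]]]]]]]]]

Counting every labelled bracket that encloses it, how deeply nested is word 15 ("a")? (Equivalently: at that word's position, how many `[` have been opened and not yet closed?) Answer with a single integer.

The word sits inside DET, which is inside NP, inside PP, inside NP, inside PP, inside NP, inside S, inside SBAR, inside VP, inside S, inside SBAR, inside VP, inside S — 13 brackets in all.

13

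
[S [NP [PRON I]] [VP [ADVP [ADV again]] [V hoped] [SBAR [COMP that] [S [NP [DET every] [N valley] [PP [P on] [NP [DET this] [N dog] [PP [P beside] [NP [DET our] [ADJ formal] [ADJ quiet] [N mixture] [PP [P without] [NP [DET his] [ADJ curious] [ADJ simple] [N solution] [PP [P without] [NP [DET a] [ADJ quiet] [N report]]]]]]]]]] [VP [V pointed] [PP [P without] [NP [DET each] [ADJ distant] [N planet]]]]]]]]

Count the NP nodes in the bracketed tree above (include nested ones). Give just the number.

7

The NP constituents are: [NP I]; [NP every valley on this dog beside our formal quiet mixture without his curious simple solution without a quiet report]; [NP this dog beside our formal quiet mixture without his curious simple solution without a quiet report]; [NP our formal quiet mixture without his curious simple solution without a quiet report]; [NP his curious simple solution without a quiet report]; [NP a quiet report] …. Total: 7.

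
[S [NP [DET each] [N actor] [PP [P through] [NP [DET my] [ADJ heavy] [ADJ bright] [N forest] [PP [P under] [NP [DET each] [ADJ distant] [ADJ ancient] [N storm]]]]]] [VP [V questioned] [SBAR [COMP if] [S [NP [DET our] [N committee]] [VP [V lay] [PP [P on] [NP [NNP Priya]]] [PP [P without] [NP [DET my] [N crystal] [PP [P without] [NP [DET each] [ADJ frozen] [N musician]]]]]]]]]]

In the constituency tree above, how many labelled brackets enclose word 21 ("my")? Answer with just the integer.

8

Path from the root down to the word: S → VP → SBAR → S → VP → PP → NP → DET. That is 8 enclosing brackets.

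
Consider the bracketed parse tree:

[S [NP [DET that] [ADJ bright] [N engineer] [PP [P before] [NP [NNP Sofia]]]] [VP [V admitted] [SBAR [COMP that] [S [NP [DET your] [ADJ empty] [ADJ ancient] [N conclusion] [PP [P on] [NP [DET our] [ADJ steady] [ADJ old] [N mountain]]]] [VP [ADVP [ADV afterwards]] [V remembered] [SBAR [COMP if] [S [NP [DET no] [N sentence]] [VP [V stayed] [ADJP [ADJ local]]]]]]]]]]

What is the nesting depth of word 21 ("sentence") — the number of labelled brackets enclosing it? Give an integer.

Counting open brackets not yet closed at "sentence": [S [VP [SBAR [S [VP [SBAR [S [NP [N = 9.

9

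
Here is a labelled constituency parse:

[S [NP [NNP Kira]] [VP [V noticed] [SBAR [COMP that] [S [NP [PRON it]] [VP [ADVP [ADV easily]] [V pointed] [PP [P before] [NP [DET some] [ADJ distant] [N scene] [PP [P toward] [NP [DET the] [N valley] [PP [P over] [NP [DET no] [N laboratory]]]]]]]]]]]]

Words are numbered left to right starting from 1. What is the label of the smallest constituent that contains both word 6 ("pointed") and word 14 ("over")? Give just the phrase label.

VP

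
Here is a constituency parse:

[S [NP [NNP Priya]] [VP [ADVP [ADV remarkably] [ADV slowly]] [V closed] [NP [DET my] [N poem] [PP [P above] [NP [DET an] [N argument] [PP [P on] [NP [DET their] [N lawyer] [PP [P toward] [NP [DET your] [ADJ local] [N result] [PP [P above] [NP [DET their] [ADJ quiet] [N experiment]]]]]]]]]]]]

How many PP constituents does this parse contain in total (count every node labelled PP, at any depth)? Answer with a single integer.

Scanning left to right, an opening `[PP` appears at word positions 7, 10, 13, 17 — 4 in total.

4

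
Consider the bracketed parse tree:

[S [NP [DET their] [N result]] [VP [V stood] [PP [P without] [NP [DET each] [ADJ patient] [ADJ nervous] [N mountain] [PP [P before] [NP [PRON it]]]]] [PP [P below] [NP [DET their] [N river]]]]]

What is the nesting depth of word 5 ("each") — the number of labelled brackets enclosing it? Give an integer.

Path from the root down to the word: S → VP → PP → NP → DET. That is 5 enclosing brackets.

5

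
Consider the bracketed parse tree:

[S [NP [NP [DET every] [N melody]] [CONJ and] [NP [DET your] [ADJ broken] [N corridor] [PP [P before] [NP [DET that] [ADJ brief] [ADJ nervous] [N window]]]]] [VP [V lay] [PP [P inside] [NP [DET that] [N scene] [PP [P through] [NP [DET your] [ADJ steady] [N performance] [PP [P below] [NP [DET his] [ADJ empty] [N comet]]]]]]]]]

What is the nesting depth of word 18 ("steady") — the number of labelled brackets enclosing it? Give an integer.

7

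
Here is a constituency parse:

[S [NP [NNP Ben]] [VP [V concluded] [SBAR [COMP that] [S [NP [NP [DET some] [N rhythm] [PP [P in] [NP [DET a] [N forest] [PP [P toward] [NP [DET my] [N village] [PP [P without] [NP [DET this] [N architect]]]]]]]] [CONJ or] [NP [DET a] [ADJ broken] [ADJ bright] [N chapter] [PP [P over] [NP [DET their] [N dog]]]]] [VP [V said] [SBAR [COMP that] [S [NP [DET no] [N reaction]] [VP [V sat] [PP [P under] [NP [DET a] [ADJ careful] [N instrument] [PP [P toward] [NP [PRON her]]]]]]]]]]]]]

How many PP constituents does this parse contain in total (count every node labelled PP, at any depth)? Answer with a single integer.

6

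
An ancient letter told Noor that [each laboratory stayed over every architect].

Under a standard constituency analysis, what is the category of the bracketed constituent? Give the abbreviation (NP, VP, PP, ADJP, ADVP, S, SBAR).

"stayed" is the head of the bracketed span, so the span is a clause: S.

S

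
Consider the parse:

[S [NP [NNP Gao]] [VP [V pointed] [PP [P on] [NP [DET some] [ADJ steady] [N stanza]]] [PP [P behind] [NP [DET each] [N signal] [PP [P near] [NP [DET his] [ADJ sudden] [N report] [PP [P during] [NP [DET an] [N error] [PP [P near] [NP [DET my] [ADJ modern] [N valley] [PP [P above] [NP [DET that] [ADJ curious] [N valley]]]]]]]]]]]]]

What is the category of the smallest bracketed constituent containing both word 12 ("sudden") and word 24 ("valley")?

NP

Both words fall inside [NP his sudden report during an error near my modern valley above that curious valley] (words 11–24), and no smaller constituent contains them both. Label: NP.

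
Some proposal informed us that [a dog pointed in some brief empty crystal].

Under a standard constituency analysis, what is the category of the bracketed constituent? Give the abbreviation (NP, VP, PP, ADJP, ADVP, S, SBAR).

S

The bracketed span "a dog pointed in some brief empty crystal" is headed by "pointed", making it a clause (S).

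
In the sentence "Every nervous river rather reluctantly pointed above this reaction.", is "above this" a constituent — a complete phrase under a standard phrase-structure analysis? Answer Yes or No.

No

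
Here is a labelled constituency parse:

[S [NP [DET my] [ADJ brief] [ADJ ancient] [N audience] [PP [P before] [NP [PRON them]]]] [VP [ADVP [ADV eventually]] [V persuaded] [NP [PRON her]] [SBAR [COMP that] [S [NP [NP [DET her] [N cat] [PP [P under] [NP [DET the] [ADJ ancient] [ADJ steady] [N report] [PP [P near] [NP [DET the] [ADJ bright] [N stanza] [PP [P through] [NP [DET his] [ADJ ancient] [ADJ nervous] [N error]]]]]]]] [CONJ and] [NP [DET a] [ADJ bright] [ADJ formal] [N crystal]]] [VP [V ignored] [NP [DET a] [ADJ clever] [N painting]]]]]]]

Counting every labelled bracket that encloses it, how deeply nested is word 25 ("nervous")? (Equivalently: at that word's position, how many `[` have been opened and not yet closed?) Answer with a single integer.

13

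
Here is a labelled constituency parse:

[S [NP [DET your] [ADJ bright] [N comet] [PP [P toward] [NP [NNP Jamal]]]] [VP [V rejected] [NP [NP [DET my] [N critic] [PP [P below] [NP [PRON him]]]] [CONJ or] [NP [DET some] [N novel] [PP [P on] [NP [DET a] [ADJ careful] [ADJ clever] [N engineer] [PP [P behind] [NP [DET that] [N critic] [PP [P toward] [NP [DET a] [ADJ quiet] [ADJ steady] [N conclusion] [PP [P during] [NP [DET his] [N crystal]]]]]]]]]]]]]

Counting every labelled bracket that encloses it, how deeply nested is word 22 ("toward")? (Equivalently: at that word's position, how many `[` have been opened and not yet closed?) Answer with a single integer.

10

Counting open brackets not yet closed at "toward": [S [VP [NP [NP [PP [NP [PP [NP [PP [P = 10.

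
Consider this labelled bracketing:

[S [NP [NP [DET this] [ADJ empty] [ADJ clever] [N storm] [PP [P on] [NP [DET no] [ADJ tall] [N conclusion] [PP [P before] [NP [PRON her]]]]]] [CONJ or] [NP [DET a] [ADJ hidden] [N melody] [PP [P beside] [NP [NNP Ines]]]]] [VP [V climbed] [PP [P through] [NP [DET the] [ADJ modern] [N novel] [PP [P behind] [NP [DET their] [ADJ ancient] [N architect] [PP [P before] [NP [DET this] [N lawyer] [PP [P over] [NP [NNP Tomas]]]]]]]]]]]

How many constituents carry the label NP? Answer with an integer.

10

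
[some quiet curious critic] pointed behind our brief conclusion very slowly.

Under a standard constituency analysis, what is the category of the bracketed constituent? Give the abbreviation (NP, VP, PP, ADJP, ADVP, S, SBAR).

NP

"critic" is the head of the bracketed span, so the span is a noun phrase: NP.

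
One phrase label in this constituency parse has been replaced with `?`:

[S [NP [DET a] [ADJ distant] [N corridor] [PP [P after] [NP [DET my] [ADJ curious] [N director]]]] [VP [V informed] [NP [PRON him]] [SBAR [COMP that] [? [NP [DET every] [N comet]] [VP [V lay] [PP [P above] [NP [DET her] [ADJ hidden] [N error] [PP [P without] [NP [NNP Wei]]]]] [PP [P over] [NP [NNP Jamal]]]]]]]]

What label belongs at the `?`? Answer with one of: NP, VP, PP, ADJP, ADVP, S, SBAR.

The `?` node immediately contains: NP, VP. That is the internal structure of a clause, so the label is S.

S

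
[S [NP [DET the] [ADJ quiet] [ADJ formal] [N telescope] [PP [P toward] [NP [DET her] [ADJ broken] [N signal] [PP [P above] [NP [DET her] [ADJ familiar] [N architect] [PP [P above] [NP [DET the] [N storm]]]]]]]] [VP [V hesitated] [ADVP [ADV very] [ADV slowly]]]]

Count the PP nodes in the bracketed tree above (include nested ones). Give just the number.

Scanning left to right, an opening `[PP` appears at word positions 5, 9, 13 — 3 in total.

3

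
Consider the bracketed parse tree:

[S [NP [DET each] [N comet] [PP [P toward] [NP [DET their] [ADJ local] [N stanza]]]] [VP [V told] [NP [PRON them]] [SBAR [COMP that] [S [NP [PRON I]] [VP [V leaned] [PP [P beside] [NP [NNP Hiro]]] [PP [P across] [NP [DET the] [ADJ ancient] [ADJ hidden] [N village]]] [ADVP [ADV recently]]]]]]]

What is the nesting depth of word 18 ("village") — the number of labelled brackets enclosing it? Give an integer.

The word sits inside N, which is inside NP, inside PP, inside VP, inside S, inside SBAR, inside VP, inside S — 8 brackets in all.

8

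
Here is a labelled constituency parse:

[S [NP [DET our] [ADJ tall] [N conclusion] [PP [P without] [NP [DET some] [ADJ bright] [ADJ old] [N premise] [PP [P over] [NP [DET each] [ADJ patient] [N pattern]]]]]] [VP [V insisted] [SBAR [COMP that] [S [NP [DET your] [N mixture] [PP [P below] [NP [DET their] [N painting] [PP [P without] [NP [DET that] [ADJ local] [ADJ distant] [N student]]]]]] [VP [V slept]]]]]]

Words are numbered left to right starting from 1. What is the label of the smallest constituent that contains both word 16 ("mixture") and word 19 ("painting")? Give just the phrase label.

NP

Both words fall inside [NP your mixture below their painting without that local distant student] (words 15–24), and no smaller constituent contains them both. Label: NP.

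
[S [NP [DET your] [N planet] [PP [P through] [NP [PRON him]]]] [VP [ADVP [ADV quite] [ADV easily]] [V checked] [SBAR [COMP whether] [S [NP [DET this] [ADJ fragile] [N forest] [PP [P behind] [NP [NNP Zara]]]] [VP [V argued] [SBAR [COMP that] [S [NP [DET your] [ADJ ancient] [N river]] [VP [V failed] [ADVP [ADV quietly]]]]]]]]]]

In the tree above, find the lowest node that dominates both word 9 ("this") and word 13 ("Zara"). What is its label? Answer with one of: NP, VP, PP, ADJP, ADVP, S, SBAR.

NP

The smallest bracket enclosing both words is [NP this fragile forest behind Zara], so the label is NP.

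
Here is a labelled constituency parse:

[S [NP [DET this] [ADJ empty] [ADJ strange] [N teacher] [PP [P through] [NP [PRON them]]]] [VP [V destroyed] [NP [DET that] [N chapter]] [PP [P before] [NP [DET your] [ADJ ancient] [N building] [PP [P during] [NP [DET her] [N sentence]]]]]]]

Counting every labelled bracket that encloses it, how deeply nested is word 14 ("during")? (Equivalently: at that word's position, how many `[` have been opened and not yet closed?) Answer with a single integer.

The word sits inside P, which is inside PP, inside NP, inside PP, inside VP, inside S — 6 brackets in all.

6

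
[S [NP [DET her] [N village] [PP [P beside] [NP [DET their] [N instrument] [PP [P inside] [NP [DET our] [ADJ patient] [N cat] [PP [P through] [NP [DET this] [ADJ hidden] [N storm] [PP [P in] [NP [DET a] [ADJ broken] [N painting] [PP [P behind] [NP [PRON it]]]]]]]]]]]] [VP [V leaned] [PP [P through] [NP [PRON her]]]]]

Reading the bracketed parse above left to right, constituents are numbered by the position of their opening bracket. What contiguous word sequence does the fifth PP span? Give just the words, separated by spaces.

behind it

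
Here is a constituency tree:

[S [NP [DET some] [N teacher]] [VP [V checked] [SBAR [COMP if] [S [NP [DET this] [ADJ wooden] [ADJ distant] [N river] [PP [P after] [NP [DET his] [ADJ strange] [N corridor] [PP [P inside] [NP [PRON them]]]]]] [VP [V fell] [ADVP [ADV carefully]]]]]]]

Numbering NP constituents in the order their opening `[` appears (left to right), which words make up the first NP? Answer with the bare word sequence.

The NP opening brackets appear, in order, over: "some teacher"; "this wooden distant river after his strange corridor inside them"; "his strange corridor inside them"; "them". The first one spans "some teacher".

some teacher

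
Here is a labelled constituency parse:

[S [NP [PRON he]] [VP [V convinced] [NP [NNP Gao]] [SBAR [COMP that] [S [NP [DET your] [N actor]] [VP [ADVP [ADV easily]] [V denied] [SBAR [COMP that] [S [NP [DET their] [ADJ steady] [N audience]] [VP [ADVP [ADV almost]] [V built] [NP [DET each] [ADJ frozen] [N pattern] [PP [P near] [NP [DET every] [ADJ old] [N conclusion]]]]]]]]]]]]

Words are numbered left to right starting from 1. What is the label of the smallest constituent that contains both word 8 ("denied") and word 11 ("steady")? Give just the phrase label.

VP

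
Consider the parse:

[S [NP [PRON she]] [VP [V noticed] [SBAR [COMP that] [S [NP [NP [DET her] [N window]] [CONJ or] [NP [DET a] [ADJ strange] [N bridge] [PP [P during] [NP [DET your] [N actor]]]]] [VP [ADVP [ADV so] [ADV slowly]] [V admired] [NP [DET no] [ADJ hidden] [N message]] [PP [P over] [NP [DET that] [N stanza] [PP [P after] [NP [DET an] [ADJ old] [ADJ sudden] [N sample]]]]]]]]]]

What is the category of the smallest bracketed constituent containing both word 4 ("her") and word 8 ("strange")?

The smallest bracket enclosing both words is [NP her window or a strange bridge during your actor], so the label is NP.

NP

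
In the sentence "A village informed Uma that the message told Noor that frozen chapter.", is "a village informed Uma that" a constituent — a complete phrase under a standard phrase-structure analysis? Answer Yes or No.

The smallest constituent containing the whole sequence is the clause [S a village informed Uma that the message told Noor that frozen chapter], but the sequence is only part of it — it straddles the boundary between noun phrase "a village" and verb phrase "informed Uma that the message told Noor that frozen chapter".

No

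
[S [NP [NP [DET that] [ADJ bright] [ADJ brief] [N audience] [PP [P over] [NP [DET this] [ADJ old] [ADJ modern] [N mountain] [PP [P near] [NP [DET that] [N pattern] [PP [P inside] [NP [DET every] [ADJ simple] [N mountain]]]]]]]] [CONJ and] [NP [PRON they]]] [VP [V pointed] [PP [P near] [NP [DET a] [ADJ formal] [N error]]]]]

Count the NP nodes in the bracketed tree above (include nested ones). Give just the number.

7

Scanning left to right, an opening `[NP` appears at word positions 1, 1, 6, 11, 14, 18, 21 — 7 in total.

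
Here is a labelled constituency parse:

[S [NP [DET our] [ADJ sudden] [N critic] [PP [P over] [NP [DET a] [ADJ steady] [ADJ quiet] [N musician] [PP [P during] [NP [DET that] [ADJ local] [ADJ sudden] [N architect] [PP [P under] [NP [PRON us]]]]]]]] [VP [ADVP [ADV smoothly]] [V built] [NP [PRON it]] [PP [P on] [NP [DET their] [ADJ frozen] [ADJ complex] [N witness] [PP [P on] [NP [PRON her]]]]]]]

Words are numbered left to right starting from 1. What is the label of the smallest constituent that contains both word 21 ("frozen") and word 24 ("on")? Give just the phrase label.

Word 21 lies under S → VP → PP → NP → ADJ; word 24 lies under S → VP → PP → NP → PP → P. The lowest shared node is the NP.

NP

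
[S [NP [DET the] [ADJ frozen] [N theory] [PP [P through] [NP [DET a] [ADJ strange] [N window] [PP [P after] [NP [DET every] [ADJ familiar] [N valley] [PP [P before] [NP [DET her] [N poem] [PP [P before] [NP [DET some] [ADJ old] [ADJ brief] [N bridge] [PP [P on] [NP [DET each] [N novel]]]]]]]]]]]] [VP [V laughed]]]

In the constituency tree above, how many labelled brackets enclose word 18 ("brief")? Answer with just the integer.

11

Path from the root down to the word: S → NP → PP → NP → PP → NP → PP → NP → PP → NP → ADJ. That is 11 enclosing brackets.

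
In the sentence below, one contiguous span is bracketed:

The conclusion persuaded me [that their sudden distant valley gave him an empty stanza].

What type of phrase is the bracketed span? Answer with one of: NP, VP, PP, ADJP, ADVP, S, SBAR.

SBAR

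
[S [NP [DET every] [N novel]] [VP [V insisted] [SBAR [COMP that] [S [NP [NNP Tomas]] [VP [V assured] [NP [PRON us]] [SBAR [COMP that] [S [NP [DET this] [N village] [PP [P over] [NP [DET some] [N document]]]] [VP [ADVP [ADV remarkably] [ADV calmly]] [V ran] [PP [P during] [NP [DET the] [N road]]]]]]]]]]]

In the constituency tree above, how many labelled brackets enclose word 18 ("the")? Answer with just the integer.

11

Counting open brackets not yet closed at "the": [S [VP [SBAR [S [VP [SBAR [S [VP [PP [NP [DET = 11.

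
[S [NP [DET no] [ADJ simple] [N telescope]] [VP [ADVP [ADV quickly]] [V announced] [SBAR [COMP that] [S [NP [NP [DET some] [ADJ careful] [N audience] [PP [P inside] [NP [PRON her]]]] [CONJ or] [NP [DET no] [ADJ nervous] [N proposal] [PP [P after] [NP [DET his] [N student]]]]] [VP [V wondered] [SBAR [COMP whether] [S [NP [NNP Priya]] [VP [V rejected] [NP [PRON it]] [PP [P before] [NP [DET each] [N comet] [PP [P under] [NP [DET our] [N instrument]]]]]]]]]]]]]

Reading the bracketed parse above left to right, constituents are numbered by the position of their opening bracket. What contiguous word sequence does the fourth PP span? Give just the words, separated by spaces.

In left-to-right order the PP constituents are "inside her"; "after his student"; "before each comet under our instrument"; "under our instrument". Number 4 is "under our instrument".

under our instrument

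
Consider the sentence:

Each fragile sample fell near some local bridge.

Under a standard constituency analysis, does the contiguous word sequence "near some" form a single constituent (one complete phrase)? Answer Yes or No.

No

"near" belongs to the preposition "near" while "some" belongs to the noun phrase "some local bridge"; a span that runs across that boundary is not a single phrase.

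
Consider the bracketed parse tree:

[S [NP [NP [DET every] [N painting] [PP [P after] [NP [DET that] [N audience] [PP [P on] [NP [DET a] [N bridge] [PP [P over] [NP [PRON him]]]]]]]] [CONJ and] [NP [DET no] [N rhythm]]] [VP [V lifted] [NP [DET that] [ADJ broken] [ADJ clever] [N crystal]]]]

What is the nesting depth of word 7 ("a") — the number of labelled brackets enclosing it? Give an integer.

Path from the root down to the word: S → NP → NP → PP → NP → PP → NP → DET. That is 8 enclosing brackets.

8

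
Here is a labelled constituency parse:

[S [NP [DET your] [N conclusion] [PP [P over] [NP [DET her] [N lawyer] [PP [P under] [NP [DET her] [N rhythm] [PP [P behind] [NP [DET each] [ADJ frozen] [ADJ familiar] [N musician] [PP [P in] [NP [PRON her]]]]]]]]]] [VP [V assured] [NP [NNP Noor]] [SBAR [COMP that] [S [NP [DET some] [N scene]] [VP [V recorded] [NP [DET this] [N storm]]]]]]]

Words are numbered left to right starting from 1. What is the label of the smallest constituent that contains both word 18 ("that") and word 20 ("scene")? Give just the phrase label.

The smallest bracket enclosing both words is [SBAR that some scene recorded this storm], so the label is SBAR.

SBAR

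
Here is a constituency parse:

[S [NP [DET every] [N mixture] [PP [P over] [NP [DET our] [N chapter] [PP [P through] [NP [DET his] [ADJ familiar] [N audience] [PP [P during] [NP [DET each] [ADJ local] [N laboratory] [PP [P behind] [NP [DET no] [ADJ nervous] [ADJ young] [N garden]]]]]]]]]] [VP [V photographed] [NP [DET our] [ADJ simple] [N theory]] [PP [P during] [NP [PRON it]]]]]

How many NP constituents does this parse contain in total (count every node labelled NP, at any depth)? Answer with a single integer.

7

The NP constituents are: [NP every mixture over our chapter through his familiar audience during each local laboratory behind no nervous young garden]; [NP our chapter through his familiar audience during each local laboratory behind no nervous young garden]; [NP his familiar audience during each local laboratory behind no nervous young garden]; [NP each local laboratory behind no nervous young garden]; [NP no nervous young garden]; [NP our simple theory] …. Total: 7.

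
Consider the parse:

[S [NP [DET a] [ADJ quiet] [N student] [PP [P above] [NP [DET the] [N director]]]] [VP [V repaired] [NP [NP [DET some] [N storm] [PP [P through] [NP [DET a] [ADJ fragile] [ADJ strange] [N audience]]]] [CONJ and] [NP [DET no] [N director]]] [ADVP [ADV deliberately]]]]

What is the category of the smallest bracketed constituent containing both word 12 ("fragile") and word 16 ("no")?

Both words fall inside [NP some storm through a fragile strange audience and no director] (words 8–17), and no smaller constituent contains them both. Label: NP.

NP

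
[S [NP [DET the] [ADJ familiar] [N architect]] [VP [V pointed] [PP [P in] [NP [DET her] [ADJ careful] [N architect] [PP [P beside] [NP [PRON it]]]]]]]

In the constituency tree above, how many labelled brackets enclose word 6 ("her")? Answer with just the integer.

5

Path from the root down to the word: S → VP → PP → NP → DET. That is 5 enclosing brackets.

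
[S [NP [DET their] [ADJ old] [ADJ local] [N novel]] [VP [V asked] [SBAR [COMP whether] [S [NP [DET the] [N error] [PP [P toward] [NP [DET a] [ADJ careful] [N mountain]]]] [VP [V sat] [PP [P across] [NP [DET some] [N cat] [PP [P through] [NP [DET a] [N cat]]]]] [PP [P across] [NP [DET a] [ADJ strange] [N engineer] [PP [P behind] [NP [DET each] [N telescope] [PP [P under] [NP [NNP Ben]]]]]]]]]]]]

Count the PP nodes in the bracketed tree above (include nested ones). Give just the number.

6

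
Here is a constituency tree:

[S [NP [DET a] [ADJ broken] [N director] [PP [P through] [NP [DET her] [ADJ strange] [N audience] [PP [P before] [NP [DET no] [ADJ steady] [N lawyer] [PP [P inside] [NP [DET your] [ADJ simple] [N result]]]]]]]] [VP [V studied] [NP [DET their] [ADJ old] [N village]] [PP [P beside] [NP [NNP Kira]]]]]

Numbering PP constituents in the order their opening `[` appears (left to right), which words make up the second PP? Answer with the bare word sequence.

before no steady lawyer inside your simple result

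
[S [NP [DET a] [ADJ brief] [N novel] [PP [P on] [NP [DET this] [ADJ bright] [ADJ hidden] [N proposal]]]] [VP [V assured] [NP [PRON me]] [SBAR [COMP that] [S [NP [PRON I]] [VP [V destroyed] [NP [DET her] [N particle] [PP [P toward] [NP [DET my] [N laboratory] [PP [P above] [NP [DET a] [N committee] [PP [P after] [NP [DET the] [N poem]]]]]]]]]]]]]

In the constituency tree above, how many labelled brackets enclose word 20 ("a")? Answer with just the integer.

11

Path from the root down to the word: S → VP → SBAR → S → VP → NP → PP → NP → PP → NP → DET. That is 11 enclosing brackets.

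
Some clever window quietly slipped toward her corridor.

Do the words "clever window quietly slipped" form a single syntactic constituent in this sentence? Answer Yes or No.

No

The smallest constituent containing the whole sequence is the clause [S some clever window quietly slipped toward her corridor], but the sequence is only part of it — it straddles the boundary between noun phrase "some clever window" and verb phrase "quietly slipped toward her corridor".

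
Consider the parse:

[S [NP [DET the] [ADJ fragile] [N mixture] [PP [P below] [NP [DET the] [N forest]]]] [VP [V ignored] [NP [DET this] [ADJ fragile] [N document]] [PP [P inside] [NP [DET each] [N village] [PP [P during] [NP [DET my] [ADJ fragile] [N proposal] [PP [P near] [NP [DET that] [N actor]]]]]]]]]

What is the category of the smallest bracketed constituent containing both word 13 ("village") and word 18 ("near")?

The smallest bracket enclosing both words is [NP each village during my fragile proposal near that actor], so the label is NP.

NP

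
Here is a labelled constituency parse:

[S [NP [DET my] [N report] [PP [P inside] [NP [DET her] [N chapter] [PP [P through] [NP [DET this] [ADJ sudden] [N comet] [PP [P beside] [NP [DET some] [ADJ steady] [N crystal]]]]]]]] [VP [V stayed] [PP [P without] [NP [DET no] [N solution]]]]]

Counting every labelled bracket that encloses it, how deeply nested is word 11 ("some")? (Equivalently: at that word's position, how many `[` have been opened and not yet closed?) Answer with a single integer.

9

The word sits inside DET, which is inside NP, inside PP, inside NP, inside PP, inside NP, inside PP, inside NP, inside S — 9 brackets in all.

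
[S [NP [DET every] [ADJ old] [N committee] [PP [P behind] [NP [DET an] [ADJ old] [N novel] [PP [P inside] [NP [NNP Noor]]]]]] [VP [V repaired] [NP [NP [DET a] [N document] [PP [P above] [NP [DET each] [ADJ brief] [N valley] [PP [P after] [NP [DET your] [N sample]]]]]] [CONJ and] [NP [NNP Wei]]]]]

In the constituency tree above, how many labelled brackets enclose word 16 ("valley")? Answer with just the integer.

7

Path from the root down to the word: S → VP → NP → NP → PP → NP → N. That is 7 enclosing brackets.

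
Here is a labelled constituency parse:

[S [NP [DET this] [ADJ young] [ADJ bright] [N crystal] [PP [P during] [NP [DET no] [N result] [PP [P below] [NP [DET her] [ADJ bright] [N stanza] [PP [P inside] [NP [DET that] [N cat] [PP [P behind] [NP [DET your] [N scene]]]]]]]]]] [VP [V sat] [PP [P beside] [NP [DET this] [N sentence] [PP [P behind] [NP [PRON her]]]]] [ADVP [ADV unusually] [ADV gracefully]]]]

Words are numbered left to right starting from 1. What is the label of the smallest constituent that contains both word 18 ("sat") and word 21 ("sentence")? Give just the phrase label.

VP

The smallest bracket enclosing both words is [VP sat beside this sentence behind her unusually gracefully], so the label is VP.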